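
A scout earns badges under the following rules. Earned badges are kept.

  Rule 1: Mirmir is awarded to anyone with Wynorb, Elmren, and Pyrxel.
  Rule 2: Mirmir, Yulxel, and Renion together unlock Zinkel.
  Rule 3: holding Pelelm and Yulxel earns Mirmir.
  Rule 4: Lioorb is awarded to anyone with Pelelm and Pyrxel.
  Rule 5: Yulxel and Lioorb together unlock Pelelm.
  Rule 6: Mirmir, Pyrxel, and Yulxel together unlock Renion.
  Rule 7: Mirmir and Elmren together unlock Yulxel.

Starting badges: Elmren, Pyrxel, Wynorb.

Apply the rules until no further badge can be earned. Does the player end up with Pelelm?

No

Pelelm would need Yulxel and Lioorb (Rule 5), but Lioorb is never earned.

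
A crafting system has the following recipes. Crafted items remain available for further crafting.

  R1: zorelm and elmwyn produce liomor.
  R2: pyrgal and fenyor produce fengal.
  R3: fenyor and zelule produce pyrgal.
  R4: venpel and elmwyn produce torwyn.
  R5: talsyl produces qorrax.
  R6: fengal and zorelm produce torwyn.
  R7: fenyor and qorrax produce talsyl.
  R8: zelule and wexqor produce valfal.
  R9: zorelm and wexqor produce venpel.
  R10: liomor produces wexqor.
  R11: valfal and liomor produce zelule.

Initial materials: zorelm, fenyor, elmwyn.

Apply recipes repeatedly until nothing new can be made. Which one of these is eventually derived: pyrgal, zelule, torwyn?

Using R1, zorelm and elmwyn make liomor.
liomor → wexqor (R10).
zorelm and wexqor → venpel (R9).
Using R4, venpel and elmwyn make torwyn.
zelule would need valfal and liomor (R11), but valfal is never obtained. pyrgal would need fenyor and zelule (R3), but zelule is never obtained.

torwyn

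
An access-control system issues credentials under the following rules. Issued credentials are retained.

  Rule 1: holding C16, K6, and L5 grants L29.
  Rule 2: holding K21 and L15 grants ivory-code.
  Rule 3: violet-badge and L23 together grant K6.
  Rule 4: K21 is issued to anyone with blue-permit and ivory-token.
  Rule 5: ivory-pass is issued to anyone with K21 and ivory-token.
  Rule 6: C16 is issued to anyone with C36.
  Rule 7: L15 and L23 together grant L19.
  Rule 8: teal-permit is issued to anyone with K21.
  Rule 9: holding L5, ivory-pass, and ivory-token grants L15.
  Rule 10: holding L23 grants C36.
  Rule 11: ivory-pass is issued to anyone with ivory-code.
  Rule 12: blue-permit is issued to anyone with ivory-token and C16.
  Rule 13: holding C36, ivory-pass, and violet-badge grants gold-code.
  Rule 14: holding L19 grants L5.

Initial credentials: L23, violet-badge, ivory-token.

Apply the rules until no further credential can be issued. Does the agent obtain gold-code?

Yes

Holding L23 grants C36 (Rule 10).
Holding C36 grants C16 (Rule 6).
Holding ivory-token and C16 grants blue-permit (Rule 12).
Holding blue-permit and ivory-token grants K21 (Rule 4).
Holding K21 and ivory-token grants ivory-pass (Rule 5).
Holding C36, ivory-pass, and violet-badge grants gold-code (Rule 13).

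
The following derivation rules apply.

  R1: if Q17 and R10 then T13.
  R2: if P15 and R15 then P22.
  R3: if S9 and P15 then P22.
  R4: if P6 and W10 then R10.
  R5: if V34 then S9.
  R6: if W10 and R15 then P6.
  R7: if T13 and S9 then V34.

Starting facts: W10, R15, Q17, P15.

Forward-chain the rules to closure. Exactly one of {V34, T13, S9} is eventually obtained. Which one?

T13

W10 and R15 hold, so P6 follows (R6).
From P6 and W10, R4 gives R10.
Q17 and R10 hold, so T13 follows (R1).
V34 would need T13 and S9 (R7), but S9 is never established. S9 would need V34 (R5), but V34 is never established.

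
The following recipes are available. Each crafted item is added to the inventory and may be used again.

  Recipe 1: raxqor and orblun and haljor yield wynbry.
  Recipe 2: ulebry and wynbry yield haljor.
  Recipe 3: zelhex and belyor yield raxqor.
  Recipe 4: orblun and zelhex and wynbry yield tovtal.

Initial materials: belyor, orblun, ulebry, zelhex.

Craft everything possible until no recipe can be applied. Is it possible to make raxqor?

Yes

zelhex and belyor → raxqor (Recipe 3).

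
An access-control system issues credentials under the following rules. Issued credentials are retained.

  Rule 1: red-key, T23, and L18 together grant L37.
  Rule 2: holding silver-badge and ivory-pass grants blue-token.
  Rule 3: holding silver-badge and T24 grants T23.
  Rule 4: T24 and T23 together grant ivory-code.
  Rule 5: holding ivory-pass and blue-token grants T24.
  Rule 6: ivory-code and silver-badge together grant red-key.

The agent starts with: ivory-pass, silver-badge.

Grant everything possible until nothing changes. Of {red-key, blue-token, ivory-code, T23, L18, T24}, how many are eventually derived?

Holding silver-badge and ivory-pass grants blue-token (Rule 2).
Holding ivory-pass and blue-token grants T24 (Rule 5).
Holding silver-badge and T24 grants T23 (Rule 3).
Holding T24 and T23 grants ivory-code (Rule 4).
Holding ivory-code and silver-badge grants red-key (Rule 6).
red-key: reached.
blue-token: reached.
ivory-code: reached.
T23: reached.
No rule produces L18, and it is not given.
T24: reached.
Reached: red-key, blue-token, ivory-code, T23, and T24 — 5 of the 6.

5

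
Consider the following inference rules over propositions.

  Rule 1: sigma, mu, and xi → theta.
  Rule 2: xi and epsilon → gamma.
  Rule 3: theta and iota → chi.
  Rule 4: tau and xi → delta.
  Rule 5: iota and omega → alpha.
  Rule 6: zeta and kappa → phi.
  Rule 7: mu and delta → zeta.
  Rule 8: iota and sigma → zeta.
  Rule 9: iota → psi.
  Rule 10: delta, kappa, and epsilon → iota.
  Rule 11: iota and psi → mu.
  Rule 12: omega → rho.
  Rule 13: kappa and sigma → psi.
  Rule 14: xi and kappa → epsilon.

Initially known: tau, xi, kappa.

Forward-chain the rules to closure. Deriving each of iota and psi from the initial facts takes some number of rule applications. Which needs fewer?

iota

iota: tau and xi hold, so delta follows (Rule 4). xi and kappa hold, so epsilon follows (Rule 14). From delta, kappa, and epsilon, Rule 10 gives iota. [3 rule applications]
psi: tau and xi hold, so delta follows (Rule 4). From xi and kappa, Rule 14 gives epsilon. From delta, kappa, and epsilon, Rule 10 gives iota. iota holds, so psi follows (Rule 9). [4 rule applications]
iota needs fewer.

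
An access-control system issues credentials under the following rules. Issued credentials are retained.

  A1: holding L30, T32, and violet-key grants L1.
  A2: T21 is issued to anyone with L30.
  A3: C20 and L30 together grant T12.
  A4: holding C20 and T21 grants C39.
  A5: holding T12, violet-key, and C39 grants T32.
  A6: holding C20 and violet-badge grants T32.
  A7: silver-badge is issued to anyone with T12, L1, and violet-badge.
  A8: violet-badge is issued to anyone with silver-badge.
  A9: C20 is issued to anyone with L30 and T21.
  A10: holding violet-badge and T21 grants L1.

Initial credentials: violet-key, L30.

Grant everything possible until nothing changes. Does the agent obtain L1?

Yes

Holding L30 grants T21 (A2).
Holding L30 and T21 grants C20 (A9).
Holding C20 and L30 grants T12 (A3).
Holding C20 and T21 grants C39 (A4).
Holding T12, violet-key, and C39 grants T32 (A5).
Holding L30, T32, and violet-key grants L1 (A1).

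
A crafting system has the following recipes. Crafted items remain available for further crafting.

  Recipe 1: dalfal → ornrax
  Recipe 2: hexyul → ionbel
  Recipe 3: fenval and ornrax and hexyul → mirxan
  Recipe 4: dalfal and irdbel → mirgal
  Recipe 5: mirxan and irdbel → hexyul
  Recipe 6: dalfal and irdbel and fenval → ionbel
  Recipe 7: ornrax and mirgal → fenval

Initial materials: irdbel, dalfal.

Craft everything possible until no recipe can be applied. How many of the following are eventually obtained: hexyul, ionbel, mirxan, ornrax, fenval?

3

Using Recipe 4, dalfal and irdbel make mirgal.
dalfal → ornrax (Recipe 1).
ornrax and mirgal → fenval (Recipe 7).
Using Recipe 6, dalfal, irdbel, and fenval make ionbel.
hexyul would need mirxan and irdbel (Recipe 5), but mirxan is never obtained.
ionbel: reached.
mirxan would need fenval, ornrax, and hexyul (Recipe 3), but hexyul is never obtained.
ornrax: reached.
fenval: reached.
Reached: ionbel, ornrax, and fenval — 3 of the 5.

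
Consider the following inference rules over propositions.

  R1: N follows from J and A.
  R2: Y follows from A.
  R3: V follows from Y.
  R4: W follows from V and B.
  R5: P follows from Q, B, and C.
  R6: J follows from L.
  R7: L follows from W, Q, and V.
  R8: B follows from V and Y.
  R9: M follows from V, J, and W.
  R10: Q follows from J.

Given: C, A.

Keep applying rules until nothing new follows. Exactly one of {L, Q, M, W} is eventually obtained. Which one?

A holds, so Y follows (R2).
From Y, R3 gives V.
V and Y hold, so B follows (R8).
From V and B, R4 gives W.
M would need V, J, and W (R9), but J is never established. Q would need J (R10), but J is never established. L would need W, Q, and V (R7), but Q is never established.

W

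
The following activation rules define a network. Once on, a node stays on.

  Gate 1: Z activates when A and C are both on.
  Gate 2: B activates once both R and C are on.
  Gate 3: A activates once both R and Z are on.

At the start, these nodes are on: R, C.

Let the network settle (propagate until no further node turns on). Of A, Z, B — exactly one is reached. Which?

B

R and C are on, so B activates (Gate 2).
A would need R and Z (Gate 3), but Z never turns on. Z would need A and C (Gate 1), but A never turns on.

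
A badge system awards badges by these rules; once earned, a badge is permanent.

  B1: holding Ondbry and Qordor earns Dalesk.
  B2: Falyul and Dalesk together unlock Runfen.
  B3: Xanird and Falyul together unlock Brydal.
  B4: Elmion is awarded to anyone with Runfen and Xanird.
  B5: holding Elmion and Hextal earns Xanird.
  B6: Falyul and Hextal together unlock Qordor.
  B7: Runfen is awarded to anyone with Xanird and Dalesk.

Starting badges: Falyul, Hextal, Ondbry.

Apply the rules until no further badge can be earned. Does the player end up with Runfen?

Yes

With Falyul and Hextal, Qordor is earned (B6).
With Ondbry and Qordor, Dalesk is earned (B1).
With Falyul and Dalesk, Runfen is earned (B2).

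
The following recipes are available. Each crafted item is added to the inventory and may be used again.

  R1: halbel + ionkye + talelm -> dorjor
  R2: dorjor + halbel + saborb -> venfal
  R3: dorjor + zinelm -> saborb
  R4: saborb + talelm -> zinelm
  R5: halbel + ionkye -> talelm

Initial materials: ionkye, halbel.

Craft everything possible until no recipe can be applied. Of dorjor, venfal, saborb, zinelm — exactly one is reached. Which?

dorjor

halbel + ionkye -> talelm (R5).
Using R1, halbel, ionkye, and talelm make dorjor.
saborb would need dorjor and zinelm (R3), but zinelm is never obtained. zinelm would need saborb and talelm (R4), but saborb is never obtained. venfal would need dorjor, halbel, and saborb (R2), but saborb is never obtained.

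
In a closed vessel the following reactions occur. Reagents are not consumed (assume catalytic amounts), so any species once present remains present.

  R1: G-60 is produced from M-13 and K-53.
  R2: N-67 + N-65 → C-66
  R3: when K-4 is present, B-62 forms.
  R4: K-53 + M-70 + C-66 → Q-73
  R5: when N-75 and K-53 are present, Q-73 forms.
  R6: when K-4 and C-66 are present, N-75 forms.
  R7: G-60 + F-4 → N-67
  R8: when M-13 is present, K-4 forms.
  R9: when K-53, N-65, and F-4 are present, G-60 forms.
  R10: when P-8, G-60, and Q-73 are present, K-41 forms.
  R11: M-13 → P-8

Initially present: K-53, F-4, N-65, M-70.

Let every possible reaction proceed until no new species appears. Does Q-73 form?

Yes

K-53, N-65, and F-4 present → G-60 forms (R9).
G-60 and F-4 present → N-67 forms (R7).
N-67 and N-65 present → C-66 forms (R2).
K-53, M-70, and C-66 present → Q-73 forms (R4).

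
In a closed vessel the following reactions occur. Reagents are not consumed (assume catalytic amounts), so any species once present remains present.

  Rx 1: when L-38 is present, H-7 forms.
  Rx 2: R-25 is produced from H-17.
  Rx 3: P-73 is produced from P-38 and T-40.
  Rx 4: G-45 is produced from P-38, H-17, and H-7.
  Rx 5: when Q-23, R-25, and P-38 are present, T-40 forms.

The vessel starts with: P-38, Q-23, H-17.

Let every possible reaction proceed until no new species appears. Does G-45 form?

No

G-45 would need P-38, H-17, and H-7 (Rx 4), but H-7 never forms.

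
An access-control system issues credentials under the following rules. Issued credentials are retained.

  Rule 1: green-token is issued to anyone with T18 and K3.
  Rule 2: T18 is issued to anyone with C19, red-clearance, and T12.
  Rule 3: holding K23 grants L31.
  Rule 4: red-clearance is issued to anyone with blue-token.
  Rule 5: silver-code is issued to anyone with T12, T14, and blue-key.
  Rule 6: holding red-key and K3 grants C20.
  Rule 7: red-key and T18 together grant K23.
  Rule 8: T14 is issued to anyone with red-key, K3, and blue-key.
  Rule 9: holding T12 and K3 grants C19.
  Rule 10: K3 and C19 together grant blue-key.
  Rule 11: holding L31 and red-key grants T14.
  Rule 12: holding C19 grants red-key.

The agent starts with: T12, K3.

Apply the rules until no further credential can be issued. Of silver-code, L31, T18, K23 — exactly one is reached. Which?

silver-code

Holding T12 and K3 grants C19 (Rule 9).
Holding C19 grants red-key (Rule 12).
Holding K3 and C19 grants blue-key (Rule 10).
Holding red-key, K3, and blue-key grants T14 (Rule 8).
Holding T12, T14, and blue-key grants silver-code (Rule 5).
K23 would need red-key and T18 (Rule 7), but T18 is never granted. L31 would need K23 (Rule 3), but K23 is never granted. T18 would need C19, red-clearance, and T12 (Rule 2), but red-clearance is never granted.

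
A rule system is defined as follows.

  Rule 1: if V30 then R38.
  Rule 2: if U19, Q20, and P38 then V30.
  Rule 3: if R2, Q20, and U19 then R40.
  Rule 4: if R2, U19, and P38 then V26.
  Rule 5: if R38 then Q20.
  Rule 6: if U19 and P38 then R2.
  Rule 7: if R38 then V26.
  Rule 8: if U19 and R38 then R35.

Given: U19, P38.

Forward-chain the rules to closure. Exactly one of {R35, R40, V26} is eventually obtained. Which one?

U19 and P38 hold, so R2 follows (Rule 6).
From R2, U19, and P38, Rule 4 gives V26.
R40 would need R2, Q20, and U19 (Rule 3), but Q20 is never established. R35 would need U19 and R38 (Rule 8), but R38 is never established.

V26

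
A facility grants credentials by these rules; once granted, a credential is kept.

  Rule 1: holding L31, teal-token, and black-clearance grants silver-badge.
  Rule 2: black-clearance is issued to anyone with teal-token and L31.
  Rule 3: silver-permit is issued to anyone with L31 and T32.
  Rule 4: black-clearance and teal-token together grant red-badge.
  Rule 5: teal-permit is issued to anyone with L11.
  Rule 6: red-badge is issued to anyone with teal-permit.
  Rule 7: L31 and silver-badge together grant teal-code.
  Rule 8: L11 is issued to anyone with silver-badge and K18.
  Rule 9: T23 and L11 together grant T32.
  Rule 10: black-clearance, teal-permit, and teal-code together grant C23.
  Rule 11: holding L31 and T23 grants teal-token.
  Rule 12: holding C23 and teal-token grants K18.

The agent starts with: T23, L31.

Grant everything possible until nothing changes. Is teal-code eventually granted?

Holding L31 and T23 grants teal-token (Rule 11).
Holding teal-token and L31 grants black-clearance (Rule 2).
Holding L31, teal-token, and black-clearance grants silver-badge (Rule 1).
Holding L31 and silver-badge grants teal-code (Rule 7).

Yes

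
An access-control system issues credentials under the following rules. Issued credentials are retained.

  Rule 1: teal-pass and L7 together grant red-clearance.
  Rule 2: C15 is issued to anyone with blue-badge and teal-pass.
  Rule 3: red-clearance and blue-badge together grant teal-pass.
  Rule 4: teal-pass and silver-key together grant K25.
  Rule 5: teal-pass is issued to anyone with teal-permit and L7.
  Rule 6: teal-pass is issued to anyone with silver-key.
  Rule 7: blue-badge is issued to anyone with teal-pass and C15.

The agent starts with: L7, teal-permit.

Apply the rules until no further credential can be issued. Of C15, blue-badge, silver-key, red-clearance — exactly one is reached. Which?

Holding teal-permit and L7 grants teal-pass (Rule 5).
Holding teal-pass and L7 grants red-clearance (Rule 1).
C15 would need blue-badge and teal-pass (Rule 2), but blue-badge is never granted. blue-badge would need teal-pass and C15 (Rule 7), but C15 is never granted. No rule produces silver-key, and it is not given.

red-clearance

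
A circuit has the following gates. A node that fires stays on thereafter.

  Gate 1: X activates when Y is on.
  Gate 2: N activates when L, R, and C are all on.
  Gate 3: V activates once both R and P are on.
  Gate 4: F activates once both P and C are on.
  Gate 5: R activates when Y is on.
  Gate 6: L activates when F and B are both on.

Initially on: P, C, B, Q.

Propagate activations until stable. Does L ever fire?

P and C are on, so F activates (Gate 4).
Gate 6: F and B on → L on.

Yes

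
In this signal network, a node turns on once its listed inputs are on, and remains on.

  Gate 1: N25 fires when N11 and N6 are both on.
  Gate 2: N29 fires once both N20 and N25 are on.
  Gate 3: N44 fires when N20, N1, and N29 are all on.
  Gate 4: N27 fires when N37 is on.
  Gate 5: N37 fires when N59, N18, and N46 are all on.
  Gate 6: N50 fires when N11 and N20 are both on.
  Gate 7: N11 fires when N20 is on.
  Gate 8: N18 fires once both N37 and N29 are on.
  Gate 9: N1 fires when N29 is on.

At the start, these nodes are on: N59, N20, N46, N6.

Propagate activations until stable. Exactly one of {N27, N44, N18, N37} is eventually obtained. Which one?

N20 is on, so N11 fires (Gate 7).
N11 and N6 are on, so N25 fires (Gate 1).
Gate 2: N20 and N25 on → N29 on.
Gate 9: N29 on → N1 on.
N20, N1, and N29 are on, so N44 fires (Gate 3).
N37 would need N59, N18, and N46 (Gate 5), but N18 never turns on. N18 would need N37 and N29 (Gate 8), but N37 never turns on. N27 would need N37 (Gate 4), but N37 never turns on.

N44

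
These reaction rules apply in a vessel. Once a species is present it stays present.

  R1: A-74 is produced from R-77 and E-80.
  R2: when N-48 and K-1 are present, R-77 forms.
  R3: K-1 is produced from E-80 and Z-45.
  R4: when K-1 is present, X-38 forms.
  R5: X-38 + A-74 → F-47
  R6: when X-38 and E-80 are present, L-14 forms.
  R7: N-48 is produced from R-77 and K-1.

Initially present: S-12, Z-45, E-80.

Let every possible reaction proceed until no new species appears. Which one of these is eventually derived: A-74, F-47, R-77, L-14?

L-14

E-80 and Z-45 present → K-1 forms (R3).
K-1 present → X-38 forms (R4).
X-38 and E-80 present → L-14 forms (R6).
F-47 would need X-38 and A-74 (R5), but A-74 never forms. A-74 would need R-77 and E-80 (R1), but R-77 never forms. R-77 would need N-48 and K-1 (R2), but N-48 never forms.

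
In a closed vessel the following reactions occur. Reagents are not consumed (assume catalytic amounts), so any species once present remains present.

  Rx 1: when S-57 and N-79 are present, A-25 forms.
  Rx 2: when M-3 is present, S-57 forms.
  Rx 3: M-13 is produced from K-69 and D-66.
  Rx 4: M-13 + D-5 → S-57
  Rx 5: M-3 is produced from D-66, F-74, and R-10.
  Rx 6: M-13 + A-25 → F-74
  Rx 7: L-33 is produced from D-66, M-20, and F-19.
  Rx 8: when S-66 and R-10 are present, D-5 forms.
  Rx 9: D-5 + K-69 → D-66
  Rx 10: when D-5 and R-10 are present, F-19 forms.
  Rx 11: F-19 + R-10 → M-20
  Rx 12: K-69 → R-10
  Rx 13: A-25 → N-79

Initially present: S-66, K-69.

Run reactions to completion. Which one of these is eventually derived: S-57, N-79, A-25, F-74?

S-57

K-69 present → R-10 forms (Rx 12).
S-66 and R-10 present → D-5 forms (Rx 8).
D-5 and K-69 present → D-66 forms (Rx 9).
K-69 and D-66 present → M-13 forms (Rx 3).
M-13 and D-5 present → S-57 forms (Rx 4).
F-74 would need M-13 and A-25 (Rx 6), but A-25 never forms. A-25 would need S-57 and N-79 (Rx 1), but N-79 never forms. N-79 would need A-25 (Rx 13), but A-25 never forms.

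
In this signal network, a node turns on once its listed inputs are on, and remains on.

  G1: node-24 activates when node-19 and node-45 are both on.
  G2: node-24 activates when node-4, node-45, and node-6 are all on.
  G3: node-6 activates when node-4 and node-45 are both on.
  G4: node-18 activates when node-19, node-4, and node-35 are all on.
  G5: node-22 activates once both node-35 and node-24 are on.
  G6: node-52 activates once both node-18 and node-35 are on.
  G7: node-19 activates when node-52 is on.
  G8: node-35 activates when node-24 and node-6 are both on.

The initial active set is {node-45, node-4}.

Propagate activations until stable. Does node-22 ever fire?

Yes

G3: node-4 and node-45 on → node-6 on.
G2: node-4, node-45, and node-6 on → node-24 on.
G8: node-24 and node-6 on → node-35 on.
G5: node-35 and node-24 on → node-22 on.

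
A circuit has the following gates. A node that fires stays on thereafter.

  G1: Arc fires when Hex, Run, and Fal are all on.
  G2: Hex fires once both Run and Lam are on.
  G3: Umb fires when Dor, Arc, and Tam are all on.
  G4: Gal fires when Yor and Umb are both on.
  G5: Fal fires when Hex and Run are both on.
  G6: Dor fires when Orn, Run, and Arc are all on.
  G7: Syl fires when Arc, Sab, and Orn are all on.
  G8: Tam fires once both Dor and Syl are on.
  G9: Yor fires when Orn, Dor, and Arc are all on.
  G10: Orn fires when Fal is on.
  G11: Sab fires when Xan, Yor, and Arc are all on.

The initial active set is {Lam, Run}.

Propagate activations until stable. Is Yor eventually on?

G2: Run and Lam on → Hex on.
Hex and Run are on, so Fal fires (G5).
G1: Hex, Run, and Fal on → Arc on.
Fal is on, so Orn fires (G10).
G6: Orn, Run, and Arc on → Dor on.
G9: Orn, Dor, and Arc on → Yor on.

Yes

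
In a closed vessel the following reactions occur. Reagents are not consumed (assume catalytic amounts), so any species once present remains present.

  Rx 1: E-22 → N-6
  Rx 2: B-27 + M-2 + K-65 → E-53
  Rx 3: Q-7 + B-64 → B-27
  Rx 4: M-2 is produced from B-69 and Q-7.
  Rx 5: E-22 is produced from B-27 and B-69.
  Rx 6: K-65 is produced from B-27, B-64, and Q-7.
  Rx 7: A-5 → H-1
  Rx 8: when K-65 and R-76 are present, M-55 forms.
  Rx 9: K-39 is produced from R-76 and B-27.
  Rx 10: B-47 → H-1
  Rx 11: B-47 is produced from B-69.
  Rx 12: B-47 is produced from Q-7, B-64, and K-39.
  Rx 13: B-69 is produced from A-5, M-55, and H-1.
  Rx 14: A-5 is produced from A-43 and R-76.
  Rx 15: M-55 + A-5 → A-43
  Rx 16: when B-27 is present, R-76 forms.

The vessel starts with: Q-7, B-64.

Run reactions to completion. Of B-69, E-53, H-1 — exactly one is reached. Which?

Q-7 and B-64 present → B-27 forms (Rx 3).
B-27 present → R-76 forms (Rx 16).
R-76 and B-27 present → K-39 forms (Rx 9).
Q-7, B-64, and K-39 present → B-47 forms (Rx 12).
B-47 present → H-1 forms (Rx 10).
E-53 would need B-27, M-2, and K-65 (Rx 2), but M-2 never forms. B-69 would need A-5, M-55, and H-1 (Rx 13), but A-5 never forms.

H-1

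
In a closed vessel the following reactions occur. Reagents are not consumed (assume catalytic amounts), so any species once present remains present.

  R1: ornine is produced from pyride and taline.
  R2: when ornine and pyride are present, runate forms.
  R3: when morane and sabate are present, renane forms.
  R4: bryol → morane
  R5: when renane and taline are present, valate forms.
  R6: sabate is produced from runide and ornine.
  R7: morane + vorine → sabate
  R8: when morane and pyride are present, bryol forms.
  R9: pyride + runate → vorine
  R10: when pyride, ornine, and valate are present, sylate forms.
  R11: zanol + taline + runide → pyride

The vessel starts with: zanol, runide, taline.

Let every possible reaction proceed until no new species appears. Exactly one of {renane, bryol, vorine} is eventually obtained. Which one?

vorine

zanol, taline, and runide present → pyride forms (R11).
pyride and taline present → ornine forms (R1).
ornine and pyride present → runate forms (R2).
pyride and runate present → vorine forms (R9).
bryol would need morane and pyride (R8), but morane never forms. renane would need morane and sabate (R3), but morane never forms.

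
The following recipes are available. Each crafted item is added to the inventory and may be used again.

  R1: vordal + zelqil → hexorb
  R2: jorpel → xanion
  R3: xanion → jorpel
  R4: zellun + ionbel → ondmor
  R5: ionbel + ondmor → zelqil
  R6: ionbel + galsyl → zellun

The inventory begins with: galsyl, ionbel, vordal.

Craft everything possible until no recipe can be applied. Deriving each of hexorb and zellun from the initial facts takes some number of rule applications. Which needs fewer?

zellun: ionbel + galsyl → zellun (R6). [1 rule application]
hexorb: ionbel + galsyl → zellun (R6). zellun + ionbel → ondmor (R4). Using R5, ionbel and ondmor make zelqil. vordal + zelqil → hexorb (R1). [4 rule applications]
zellun needs fewer.

zellun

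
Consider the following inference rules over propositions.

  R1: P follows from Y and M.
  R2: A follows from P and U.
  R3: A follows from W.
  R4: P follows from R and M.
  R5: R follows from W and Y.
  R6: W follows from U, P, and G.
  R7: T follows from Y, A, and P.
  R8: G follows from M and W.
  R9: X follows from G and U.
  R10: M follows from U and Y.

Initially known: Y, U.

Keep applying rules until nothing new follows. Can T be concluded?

Yes

U and Y hold, so M follows (R10).
From Y and M, R1 gives P.
From P and U, R2 gives A.
From Y, A, and P, R7 gives T.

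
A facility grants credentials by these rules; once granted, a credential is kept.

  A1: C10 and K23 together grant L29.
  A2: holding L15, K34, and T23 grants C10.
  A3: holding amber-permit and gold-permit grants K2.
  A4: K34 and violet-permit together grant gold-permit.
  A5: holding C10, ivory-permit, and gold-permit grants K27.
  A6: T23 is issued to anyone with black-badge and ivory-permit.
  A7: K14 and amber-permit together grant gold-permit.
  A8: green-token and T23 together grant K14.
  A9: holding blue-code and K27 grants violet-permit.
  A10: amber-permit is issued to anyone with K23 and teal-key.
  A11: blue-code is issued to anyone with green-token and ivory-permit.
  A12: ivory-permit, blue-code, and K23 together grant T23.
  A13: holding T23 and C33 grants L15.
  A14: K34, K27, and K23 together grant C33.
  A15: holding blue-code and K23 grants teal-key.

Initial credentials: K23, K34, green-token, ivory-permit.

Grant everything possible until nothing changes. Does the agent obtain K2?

Yes

Holding green-token and ivory-permit grants blue-code (A11).
Holding blue-code and K23 grants teal-key (A15).
Holding ivory-permit, blue-code, and K23 grants T23 (A12).
Holding K23 and teal-key grants amber-permit (A10).
Holding green-token and T23 grants K14 (A8).
Holding K14 and amber-permit grants gold-permit (A7).
Holding amber-permit and gold-permit grants K2 (A3).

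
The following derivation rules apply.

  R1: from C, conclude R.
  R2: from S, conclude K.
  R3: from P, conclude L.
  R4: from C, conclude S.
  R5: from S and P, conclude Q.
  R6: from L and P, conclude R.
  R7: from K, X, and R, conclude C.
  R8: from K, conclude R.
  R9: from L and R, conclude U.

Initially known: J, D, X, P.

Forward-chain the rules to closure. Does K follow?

No

K would need S (R2), but S is never established.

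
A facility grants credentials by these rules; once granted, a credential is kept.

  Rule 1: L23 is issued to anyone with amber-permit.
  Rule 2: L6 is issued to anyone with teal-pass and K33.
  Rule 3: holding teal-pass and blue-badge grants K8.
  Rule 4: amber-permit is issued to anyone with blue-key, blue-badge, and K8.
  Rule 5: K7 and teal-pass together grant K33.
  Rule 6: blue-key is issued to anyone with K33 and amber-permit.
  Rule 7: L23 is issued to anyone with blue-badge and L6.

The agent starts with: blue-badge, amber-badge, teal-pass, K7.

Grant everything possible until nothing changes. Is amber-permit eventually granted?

No

amber-permit would need blue-key, blue-badge, and K8 (Rule 4), but blue-key is never granted.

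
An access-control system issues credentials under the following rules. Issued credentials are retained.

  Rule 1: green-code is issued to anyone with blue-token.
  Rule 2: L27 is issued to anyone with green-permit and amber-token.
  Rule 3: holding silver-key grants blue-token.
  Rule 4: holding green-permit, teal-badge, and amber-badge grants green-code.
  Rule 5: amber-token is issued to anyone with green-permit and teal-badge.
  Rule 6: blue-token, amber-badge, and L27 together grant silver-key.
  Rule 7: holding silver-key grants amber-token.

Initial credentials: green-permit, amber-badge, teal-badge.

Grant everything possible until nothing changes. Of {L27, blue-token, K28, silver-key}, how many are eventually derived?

Holding green-permit and teal-badge grants amber-token (Rule 5).
Holding green-permit and amber-token grants L27 (Rule 2).
L27: reached.
blue-token would need silver-key (Rule 3), but silver-key is never granted.
No rule produces K28, and it is not given.
silver-key would need blue-token, amber-badge, and L27 (Rule 6), but blue-token is never granted.
Reached: L27 — 1 of the 4.

1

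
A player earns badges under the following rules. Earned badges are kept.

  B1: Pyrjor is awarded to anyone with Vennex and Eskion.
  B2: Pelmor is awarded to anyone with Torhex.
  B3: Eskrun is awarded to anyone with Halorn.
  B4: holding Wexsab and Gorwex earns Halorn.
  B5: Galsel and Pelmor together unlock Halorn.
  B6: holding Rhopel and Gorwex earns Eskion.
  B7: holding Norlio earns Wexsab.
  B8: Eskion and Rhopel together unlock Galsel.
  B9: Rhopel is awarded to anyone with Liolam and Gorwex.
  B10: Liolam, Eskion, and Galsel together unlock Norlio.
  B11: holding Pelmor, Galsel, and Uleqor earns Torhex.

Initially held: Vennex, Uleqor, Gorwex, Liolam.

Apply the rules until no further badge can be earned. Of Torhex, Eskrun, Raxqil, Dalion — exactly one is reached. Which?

Eskrun

With Liolam and Gorwex, Rhopel is earned (B9).
With Rhopel and Gorwex, Eskion is earned (B6).
With Eskion and Rhopel, Galsel is earned (B8).
With Liolam, Eskion, and Galsel, Norlio is earned (B10).
With Norlio, Wexsab is earned (B7).
With Wexsab and Gorwex, Halorn is earned (B4).
With Halorn, Eskrun is earned (B3).
Torhex would need Pelmor, Galsel, and Uleqor (B11), but Pelmor is never earned. No rule produces Dalion, and it is not given. No rule produces Raxqil, and it is not given.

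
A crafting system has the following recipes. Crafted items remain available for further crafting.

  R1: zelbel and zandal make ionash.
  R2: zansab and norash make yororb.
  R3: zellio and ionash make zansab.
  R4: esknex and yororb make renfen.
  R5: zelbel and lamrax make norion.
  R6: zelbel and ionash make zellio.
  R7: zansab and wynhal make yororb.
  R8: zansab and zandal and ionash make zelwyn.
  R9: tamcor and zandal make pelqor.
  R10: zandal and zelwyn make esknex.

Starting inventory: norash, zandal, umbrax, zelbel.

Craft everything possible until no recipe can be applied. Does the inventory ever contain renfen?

Using R1, zelbel and zandal make ionash.
zelbel and ionash → zellio (R6).
zellio and ionash → zansab (R3).
Using R2, zansab and norash make yororb.
Using R8, zansab, zandal, and ionash make zelwyn.
Using R10, zandal and zelwyn make esknex.
esknex and yororb → renfen (R4).

Yes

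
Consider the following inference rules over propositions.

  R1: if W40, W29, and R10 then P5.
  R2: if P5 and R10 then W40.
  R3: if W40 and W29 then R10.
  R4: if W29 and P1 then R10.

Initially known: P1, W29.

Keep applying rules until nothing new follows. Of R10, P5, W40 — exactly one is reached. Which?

From W29 and P1, R4 gives R10.
W40 would need P5 and R10 (R2), but P5 is never established. P5 would need W40, W29, and R10 (R1), but W40 is never established.

R10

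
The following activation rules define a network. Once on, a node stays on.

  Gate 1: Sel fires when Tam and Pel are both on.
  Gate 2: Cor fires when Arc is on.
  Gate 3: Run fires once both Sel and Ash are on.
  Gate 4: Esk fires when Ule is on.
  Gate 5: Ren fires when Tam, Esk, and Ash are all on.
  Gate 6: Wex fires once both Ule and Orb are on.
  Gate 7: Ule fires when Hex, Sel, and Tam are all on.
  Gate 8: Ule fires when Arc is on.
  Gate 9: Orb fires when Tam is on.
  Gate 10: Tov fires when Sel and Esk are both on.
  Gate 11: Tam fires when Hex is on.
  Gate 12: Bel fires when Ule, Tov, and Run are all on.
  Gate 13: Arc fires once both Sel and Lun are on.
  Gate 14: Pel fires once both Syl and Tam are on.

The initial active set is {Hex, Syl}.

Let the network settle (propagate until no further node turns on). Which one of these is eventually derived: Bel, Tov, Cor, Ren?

Gate 11: Hex on → Tam on.
Syl and Tam are on, so Pel fires (Gate 14).
Tam and Pel are on, so Sel fires (Gate 1).
Hex, Sel, and Tam are on, so Ule fires (Gate 7).
Ule is on, so Esk fires (Gate 4).
Gate 10: Sel and Esk on → Tov on.
Bel would need Ule, Tov, and Run (Gate 12), but Run never turns on. Ren would need Tam, Esk, and Ash (Gate 5), but Ash never turns on. Cor would need Arc (Gate 2), but Arc never turns on.

Tov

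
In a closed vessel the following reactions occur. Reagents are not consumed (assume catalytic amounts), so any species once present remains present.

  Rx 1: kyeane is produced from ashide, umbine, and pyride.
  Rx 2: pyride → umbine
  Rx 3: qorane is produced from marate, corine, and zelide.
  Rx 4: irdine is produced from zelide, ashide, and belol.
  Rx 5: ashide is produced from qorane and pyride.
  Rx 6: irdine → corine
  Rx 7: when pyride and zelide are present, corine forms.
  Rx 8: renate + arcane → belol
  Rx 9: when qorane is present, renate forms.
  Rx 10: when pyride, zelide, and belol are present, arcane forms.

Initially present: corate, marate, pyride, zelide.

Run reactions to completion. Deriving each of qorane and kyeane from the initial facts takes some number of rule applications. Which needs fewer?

qorane: pyride and zelide present → corine forms (Rx 7). marate, corine, and zelide present → qorane forms (Rx 3). [2 rule applications]
kyeane: pyride and zelide present → corine forms (Rx 7). pyride present → umbine forms (Rx 2). marate, corine, and zelide present → qorane forms (Rx 3). qorane and pyride present → ashide forms (Rx 5). ashide, umbine, and pyride present → kyeane forms (Rx 1). [5 rule applications]
qorane needs fewer.

qorane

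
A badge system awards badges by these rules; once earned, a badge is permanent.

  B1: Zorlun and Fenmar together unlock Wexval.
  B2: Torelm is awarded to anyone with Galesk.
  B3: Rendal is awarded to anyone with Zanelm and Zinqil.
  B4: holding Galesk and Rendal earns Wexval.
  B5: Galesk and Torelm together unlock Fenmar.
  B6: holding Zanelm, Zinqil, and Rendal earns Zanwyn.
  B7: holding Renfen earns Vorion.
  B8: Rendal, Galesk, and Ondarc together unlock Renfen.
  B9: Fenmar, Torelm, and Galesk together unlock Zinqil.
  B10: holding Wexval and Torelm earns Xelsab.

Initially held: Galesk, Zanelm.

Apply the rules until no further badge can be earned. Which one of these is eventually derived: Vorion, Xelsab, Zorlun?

With Galesk, Torelm is earned (B2).
With Galesk and Torelm, Fenmar is earned (B5).
With Fenmar, Torelm, and Galesk, Zinqil is earned (B9).
With Zanelm and Zinqil, Rendal is earned (B3).
With Galesk and Rendal, Wexval is earned (B4).
With Wexval and Torelm, Xelsab is earned (B10).
No rule produces Zorlun, and it is not given. Vorion would need Renfen (B7), but Renfen is never earned.

Xelsab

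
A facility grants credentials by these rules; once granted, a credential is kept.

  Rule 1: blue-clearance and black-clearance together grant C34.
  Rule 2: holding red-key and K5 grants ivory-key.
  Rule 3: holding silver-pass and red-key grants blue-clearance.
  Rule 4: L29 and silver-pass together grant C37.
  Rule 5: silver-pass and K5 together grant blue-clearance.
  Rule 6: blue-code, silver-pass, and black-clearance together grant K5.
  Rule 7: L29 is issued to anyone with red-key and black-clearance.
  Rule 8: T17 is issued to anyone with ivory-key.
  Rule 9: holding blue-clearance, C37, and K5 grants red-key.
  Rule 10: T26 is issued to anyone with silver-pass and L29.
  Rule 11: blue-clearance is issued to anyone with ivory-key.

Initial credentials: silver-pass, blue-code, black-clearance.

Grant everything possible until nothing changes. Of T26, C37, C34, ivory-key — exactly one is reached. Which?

C34

Holding blue-code, silver-pass, and black-clearance grants K5 (Rule 6).
Holding silver-pass and K5 grants blue-clearance (Rule 5).
Holding blue-clearance and black-clearance grants C34 (Rule 1).
ivory-key would need red-key and K5 (Rule 2), but red-key is never granted. C37 would need L29 and silver-pass (Rule 4), but L29 is never granted. T26 would need silver-pass and L29 (Rule 10), but L29 is never granted.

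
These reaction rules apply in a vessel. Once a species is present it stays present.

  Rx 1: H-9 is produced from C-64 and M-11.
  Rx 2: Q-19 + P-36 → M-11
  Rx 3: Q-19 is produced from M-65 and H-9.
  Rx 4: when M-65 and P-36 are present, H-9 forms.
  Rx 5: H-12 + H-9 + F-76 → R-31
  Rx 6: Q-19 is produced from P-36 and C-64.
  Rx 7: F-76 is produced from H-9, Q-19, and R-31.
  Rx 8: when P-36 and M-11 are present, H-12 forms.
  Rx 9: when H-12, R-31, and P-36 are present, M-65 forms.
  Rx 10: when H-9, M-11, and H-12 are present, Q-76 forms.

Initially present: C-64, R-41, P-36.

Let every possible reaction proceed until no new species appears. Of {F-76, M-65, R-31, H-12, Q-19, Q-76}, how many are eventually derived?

P-36 and C-64 present → Q-19 forms (Rx 6).
Q-19 and P-36 present → M-11 forms (Rx 2).
P-36 and M-11 present → H-12 forms (Rx 8).
C-64 and M-11 present → H-9 forms (Rx 1).
H-9, M-11, and H-12 present → Q-76 forms (Rx 10).
F-76 would need H-9, Q-19, and R-31 (Rx 7), but R-31 never forms.
M-65 would need H-12, R-31, and P-36 (Rx 9), but R-31 never forms.
R-31 would need H-12, H-9, and F-76 (Rx 5), but F-76 never forms.
H-12: reached.
Q-19: reached.
Q-76: reached.
Reached: H-12, Q-19, and Q-76 — 3 of the 6.

3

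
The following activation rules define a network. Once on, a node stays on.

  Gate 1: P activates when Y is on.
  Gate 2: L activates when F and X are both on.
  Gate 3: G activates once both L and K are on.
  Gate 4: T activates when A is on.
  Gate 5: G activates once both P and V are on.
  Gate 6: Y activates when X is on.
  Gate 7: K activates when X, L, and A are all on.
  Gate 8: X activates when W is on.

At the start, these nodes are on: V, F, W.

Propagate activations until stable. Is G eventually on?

Yes

Gate 8: W on → X on.
Gate 6: X on → Y on.
Y is on, so P activates (Gate 1).
P and V are on, so G activates (Gate 5).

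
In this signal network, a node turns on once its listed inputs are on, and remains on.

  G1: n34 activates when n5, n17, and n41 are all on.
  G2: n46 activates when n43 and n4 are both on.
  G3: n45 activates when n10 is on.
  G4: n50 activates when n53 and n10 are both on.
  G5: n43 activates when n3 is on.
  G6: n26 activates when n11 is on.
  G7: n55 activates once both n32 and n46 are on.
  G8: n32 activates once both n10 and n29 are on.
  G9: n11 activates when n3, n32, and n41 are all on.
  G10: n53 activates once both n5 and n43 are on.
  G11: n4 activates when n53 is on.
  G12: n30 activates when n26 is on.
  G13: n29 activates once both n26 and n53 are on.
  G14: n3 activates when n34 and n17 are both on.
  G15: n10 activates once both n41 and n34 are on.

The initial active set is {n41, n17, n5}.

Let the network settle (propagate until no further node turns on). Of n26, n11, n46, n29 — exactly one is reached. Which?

n46

G1: n5, n17, and n41 on → n34 on.
G14: n34 and n17 on → n3 on.
G5: n3 on → n43 on.
n5 and n43 are on, so n53 activates (G10).
n53 is on, so n4 activates (G11).
G2: n43 and n4 on → n46 on.
n11 would need n3, n32, and n41 (G9), but n32 never turns on. n26 would need n11 (G6), but n11 never turns on. n29 would need n26 and n53 (G13), but n26 never turns on.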